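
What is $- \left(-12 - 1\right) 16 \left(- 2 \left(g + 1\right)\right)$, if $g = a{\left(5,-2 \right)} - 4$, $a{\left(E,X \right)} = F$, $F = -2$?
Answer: $2080$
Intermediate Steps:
$a{\left(E,X \right)} = -2$
$g = -6$ ($g = -2 - 4 = -6$)
$- \left(-12 - 1\right) 16 \left(- 2 \left(g + 1\right)\right) = - \left(-12 - 1\right) 16 \left(- 2 \left(-6 + 1\right)\right) = - \left(-13\right) 16 \left(\left(-2\right) \left(-5\right)\right) = \left(-1\right) \left(-208\right) 10 = 208 \cdot 10 = 2080$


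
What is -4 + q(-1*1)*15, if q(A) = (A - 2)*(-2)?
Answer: 86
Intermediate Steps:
q(A) = 4 - 2*A (q(A) = (-2 + A)*(-2) = 4 - 2*A)
-4 + q(-1*1)*15 = -4 + (4 - (-2))*15 = -4 + (4 - 2*(-1))*15 = -4 + (4 + 2)*15 = -4 + 6*15 = -4 + 90 = 86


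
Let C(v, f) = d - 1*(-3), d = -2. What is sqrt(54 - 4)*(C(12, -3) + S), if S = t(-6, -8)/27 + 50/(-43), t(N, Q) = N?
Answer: -745*sqrt(2)/387 ≈ -2.7225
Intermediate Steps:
C(v, f) = 1 (C(v, f) = -2 - 1*(-3) = -2 + 3 = 1)
S = -536/387 (S = -6/27 + 50/(-43) = -6*1/27 + 50*(-1/43) = -2/9 - 50/43 = -536/387 ≈ -1.3850)
sqrt(54 - 4)*(C(12, -3) + S) = sqrt(54 - 4)*(1 - 536/387) = sqrt(50)*(-149/387) = (5*sqrt(2))*(-149/387) = -745*sqrt(2)/387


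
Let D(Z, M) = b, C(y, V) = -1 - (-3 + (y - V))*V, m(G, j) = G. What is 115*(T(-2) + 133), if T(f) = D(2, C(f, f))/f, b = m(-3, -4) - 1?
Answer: 15525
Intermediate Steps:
b = -4 (b = -3 - 1 = -4)
C(y, V) = -1 - V*(-3 + y - V) (C(y, V) = -1 - (-3 + y - V)*V = -1 - V*(-3 + y - V))
D(Z, M) = -4
T(f) = -4/f
115*(T(-2) + 133) = 115*(-4/(-2) + 133) = 115*(-4*(-½) + 133) = 115*(2 + 133) = 115*135 = 15525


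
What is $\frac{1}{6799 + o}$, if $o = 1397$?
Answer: $\frac{1}{8196} \approx 0.00012201$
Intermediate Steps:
$\frac{1}{6799 + o} = \frac{1}{6799 + 1397} = \frac{1}{8196}$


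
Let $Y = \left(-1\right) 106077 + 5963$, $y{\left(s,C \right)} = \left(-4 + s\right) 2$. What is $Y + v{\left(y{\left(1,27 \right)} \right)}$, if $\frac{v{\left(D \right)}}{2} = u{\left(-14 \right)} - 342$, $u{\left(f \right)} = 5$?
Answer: $-100788$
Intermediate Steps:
$y{\left(s,C \right)} = -8 + 2 s$
$v{\left(D \right)} = -674$ ($v{\left(D \right)} = 2 \left(5 - 342\right) = 2 \left(-337\right) = -674$)
$Y = -100114$ ($Y = -106077 + 5963 = -100114$)
$Y + v{\left(y{\left(1,27 \right)} \right)} = -100114 - 674 = -100788$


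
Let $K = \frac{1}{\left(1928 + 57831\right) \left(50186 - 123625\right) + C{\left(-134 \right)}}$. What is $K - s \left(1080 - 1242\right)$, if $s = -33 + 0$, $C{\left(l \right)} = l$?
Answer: $- \frac{23461676576911}{4388641335} \approx -5346.0$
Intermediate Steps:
$s = -33$
$K = - \frac{1}{4388641335}$ ($K = \frac{1}{\left(1928 + 57831\right) \left(50186 - 123625\right) - 134} = \frac{1}{59759 \left(-73439\right) - 134} = \frac{1}{-4388641201 - 134} = \frac{1}{-4388641335} = - \frac{1}{4388641335} \approx -2.2786 \cdot 10^{-10}$)
$K - s \left(1080 - 1242\right) = - \frac{1}{4388641335} - - 33 \left(1080 - 1242\right) = - \frac{1}{4388641335} - \left(-33\right) \left(-162\right) = - \frac{1}{4388641335} - 5346 = - \frac{23461676576911}{4388641335}$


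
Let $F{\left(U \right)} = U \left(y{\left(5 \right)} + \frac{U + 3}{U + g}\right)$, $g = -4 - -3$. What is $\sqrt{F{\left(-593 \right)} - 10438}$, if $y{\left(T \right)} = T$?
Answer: $\frac{i \sqrt{137135658}}{99} \approx 118.29 i$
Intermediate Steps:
$g = -1$ ($g = -4 + 3 = -1$)
$F{\left(U \right)} = U \left(5 + \frac{3 + U}{-1 + U}\right)$ ($F{\left(U \right)} = U \left(5 + \frac{U + 3}{U - 1}\right) = U \left(5 + \frac{3 + U}{-1 + U}\right)$)
$\sqrt{F{\left(-593 \right)} - 10438} = \sqrt{2 \left(-593\right) \frac{1}{-1 - 593} \left(-1 + 3 \left(-593\right)\right) - 10438} = \sqrt{2 \left(-593\right) \frac{1}{-594} \left(-1 - 1779\right) - 10438} = \sqrt{2 \left(-593\right) \left(- \frac{1}{594}\right) \left(-1780\right) - 10438} = \sqrt{- \frac{1055540}{297} - 10438} = \sqrt{- \frac{4155626}{297}} = \frac{i \sqrt{137135658}}{99}$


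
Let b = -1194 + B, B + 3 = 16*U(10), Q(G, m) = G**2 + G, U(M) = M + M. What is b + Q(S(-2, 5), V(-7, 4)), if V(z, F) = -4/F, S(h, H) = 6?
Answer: -835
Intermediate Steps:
U(M) = 2*M
Q(G, m) = G + G**2
B = 317 (B = -3 + 16*(2*10) = -3 + 16*20 = -3 + 320 = 317)
b = -877 (b = -1194 + 317 = -877)
b + Q(S(-2, 5), V(-7, 4)) = -877 + 6*(1 + 6) = -877 + 6*7 = -877 + 42 = -835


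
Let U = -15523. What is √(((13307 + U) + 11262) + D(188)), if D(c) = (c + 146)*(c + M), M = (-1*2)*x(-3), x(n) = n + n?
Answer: √75846 ≈ 275.40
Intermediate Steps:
x(n) = 2*n
M = 12 (M = (-1*2)*(2*(-3)) = -2*(-6) = 12)
D(c) = (12 + c)*(146 + c) (D(c) = (c + 146)*(c + 12) = (146 + c)*(12 + c) = (12 + c)*(146 + c))
√(((13307 + U) + 11262) + D(188)) = √(((13307 - 15523) + 11262) + (1752 + 188² + 158*188)) = √((-2216 + 11262) + (1752 + 35344 + 29704)) = √(9046 + 66800) = √75846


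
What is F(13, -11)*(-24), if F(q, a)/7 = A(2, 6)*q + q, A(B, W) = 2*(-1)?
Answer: 2184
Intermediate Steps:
A(B, W) = -2
F(q, a) = -7*q (F(q, a) = 7*(-2*q + q) = 7*(-q) = -7*q)
F(13, -11)*(-24) = -7*13*(-24) = -91*(-24) = 2184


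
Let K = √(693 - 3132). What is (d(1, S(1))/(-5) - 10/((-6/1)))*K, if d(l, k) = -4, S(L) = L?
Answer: 37*I*√271/5 ≈ 121.82*I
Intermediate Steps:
K = 3*I*√271 (K = √(-2439) = 3*I*√271 ≈ 49.386*I)
(d(1, S(1))/(-5) - 10/((-6/1)))*K = (-4/(-5) - 10/((-6/1)))*(3*I*√271) = (-4*(-⅕) - 10/((-6*1)))*(3*I*√271) = (⅘ - 10/(-6))*(3*I*√271) = (⅘ - 10*(-⅙))*(3*I*√271) = (⅘ + 5/3)*(3*I*√271) = 37*(3*I*√271)/15 = 37*I*√271/5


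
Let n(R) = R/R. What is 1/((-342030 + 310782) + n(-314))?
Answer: -1/31247 ≈ -3.2003e-5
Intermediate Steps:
n(R) = 1
1/((-342030 + 310782) + n(-314)) = 1/((-342030 + 310782) + 1) = 1/(-31248 + 1) = 1/(-31247) = -1/31247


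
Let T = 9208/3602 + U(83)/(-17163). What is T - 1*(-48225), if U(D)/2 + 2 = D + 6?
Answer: 496913535251/10303521 ≈ 48228.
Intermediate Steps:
U(D) = 8 + 2*D (U(D) = -4 + 2*(D + 6) = -4 + 2*(6 + D) = -4 + (12 + 2*D) = 8 + 2*D)
T = 26235026/10303521 (T = 9208/3602 + (8 + 2*83)/(-17163) = 9208*(1/3602) + (8 + 166)*(-1/17163) = 4604/1801 + 174*(-1/17163) = 4604/1801 - 58/5721 = 26235026/10303521 ≈ 2.5462)
T - 1*(-48225) = 26235026/10303521 - 1*(-48225) = 26235026/10303521 + 48225 = 496913535251/10303521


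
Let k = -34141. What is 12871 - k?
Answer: 47012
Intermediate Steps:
12871 - k = 12871 - 1*(-34141) = 12871 + 34141 = 47012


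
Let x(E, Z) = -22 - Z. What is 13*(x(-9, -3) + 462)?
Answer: 5759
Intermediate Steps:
13*(x(-9, -3) + 462) = 13*((-22 - 1*(-3)) + 462) = 13*((-22 + 3) + 462) = 13*(-19 + 462) = 13*443 = 5759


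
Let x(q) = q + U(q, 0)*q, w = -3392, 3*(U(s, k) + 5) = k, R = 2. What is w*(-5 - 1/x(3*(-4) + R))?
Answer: 85224/5 ≈ 17045.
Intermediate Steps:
U(s, k) = -5 + k/3
x(q) = -4*q (x(q) = q + (-5 + (1/3)*0)*q = q + (-5 + 0)*q = q - 5*q = -4*q)
w*(-5 - 1/x(3*(-4) + R)) = -3392*(-5 - 1/((-4*(3*(-4) + 2)))) = -3392*(-5 - 1/((-4*(-12 + 2)))) = -3392*(-5 - 1/((-4*(-10)))) = -3392*(-5 - 1/40) = -3392*(-201/40) = 85224/5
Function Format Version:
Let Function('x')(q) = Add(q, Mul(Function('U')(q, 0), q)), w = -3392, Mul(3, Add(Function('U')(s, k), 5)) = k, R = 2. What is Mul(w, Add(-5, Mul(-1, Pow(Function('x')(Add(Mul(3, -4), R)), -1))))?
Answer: Rational(85224, 5) ≈ 17045.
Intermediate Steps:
Function('U')(s, k) = Add(-5, Mul(Rational(1, 3), k))
Function('x')(q) = Mul(-4, q) (Function('x')(q) = Add(q, Mul(Add(-5, Mul(Rational(1, 3), 0)), q)) = Add(q, Mul(Add(-5, 0), q)) = Add(q, Mul(-5, q)) = Mul(-4, q))
Mul(w, Add(-5, Mul(-1, Pow(Function('x')(Add(Mul(3, -4), R)), -1)))) = Mul(-3392, Add(-5, Mul(-1, Pow(Mul(-4, Add(Mul(3, -4), 2)), -1)))) = Mul(-3392, Add(-5, Mul(-1, Pow(Mul(-4, Add(-12, 2)), -1)))) = Mul(-3392, Add(-5, Mul(-1, Pow(Mul(-4, -10), -1)))) = Mul(-3392, Add(-5, Mul(-1, Pow(40, -1)))) = Mul(-3392, Add(-5, Mul(-1, Rational(1, 40)))) = Mul(-3392, Add(-5, Rational(-1, 40))) = Mul(-3392, Rational(-201, 40)) = Rational(85224, 5)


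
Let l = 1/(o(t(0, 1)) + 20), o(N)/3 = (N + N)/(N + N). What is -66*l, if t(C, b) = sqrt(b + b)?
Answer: -66/23 ≈ -2.8696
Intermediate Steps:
t(C, b) = sqrt(2)*sqrt(b) (t(C, b) = sqrt(2*b) = sqrt(2)*sqrt(b))
o(N) = 3 (o(N) = 3*((N + N)/(N + N)) = 3*((2*N)/((2*N))) = 3*((2*N)*(1/(2*N))) = 3*1 = 3)
l = 1/23 (l = 1/(3 + 20) = 1/23 ≈ 0.043478)
-66*l = -66*1/23 = -66/23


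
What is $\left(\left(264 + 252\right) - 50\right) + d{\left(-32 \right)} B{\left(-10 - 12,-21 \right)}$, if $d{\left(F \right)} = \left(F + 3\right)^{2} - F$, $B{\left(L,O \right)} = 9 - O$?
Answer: $26656$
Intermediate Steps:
$d{\left(F \right)} = \left(3 + F\right)^{2} - F$
$\left(\left(264 + 252\right) - 50\right) + d{\left(-32 \right)} B{\left(-10 - 12,-21 \right)} = \left(\left(264 + 252\right) - 50\right) + \left(\left(3 - 32\right)^{2} - -32\right) \left(9 - -21\right) = \left(516 - 50\right) + \left(\left(-29\right)^{2} + 32\right) \left(9 + 21\right) = 466 + \left(841 + 32\right) 30 = 466 + 873 \cdot 30 = 466 + 26190 = 26656$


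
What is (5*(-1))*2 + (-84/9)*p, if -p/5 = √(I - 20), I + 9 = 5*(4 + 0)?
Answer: -10 + 140*I ≈ -10.0 + 140.0*I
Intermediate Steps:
I = 11 (I = -9 + 5*(4 + 0) = -9 + 5*4 = -9 + 20 = 11)
p = -15*I (p = -5*√(11 - 20) = -15*I ≈ -15.0*I)
(5*(-1))*2 + (-84/9)*p = (5*(-1))*2 + (-84/9)*(-15*I) = -5*2 + (-84*⅑)*(-15*I) = -10 - (-140)*I = -10 + 140*I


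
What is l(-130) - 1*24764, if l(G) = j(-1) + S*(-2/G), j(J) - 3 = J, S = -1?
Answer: -1609531/65 ≈ -24762.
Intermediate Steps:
j(J) = 3 + J
l(G) = 2 + 2/G (l(G) = (3 - 1) - (-2)/G = 2 + 2/G)
l(-130) - 1*24764 = (2 + 2/(-130)) - 1*24764 = (2 + 2*(-1/130)) - 24764 = (2 - 1/65) - 24764 = 129/65 - 24764 = -1609531/65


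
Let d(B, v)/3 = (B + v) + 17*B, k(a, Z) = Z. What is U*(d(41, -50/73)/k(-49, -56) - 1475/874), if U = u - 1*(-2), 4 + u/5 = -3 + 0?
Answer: 607019853/446614 ≈ 1359.2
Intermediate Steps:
d(B, v) = 3*v + 54*B (d(B, v) = 3*((B + v) + 17*B) = 3*(v + 18*B) = 3*v + 54*B)
u = -35 (u = -20 + 5*(-3 + 0) = -20 + 5*(-3) = -20 - 15 = -35)
U = -33 (U = -35 - 1*(-2) = -35 + 2 = -33)
U*(d(41, -50/73)/k(-49, -56) - 1475/874) = -33*((3*(-50/73) + 54*41)/(-56) - 1475/874) = -33*((3*(-50*1/73) + 2214)*(-1/56) - 1475*1/874) = -33*((3*(-50/73) + 2214)*(-1/56) - 1475/874) = -33*((-150/73 + 2214)*(-1/56) - 1475/874) = -33*((161472/73)*(-1/56) - 1475/874) = -33*(-20184/511 - 1475/874) = -33*(-18394541/446614) = 607019853/446614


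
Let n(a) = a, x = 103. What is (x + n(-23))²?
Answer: 6400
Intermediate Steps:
(x + n(-23))² = (103 - 23)² = 80² = 6400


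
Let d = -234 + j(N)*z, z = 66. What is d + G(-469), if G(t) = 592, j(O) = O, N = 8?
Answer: 886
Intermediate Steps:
d = 294 (d = -234 + 8*66 = -234 + 528 = 294)
d + G(-469) = 294 + 592 = 886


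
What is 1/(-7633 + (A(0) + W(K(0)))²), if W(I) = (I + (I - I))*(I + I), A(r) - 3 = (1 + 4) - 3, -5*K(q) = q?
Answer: -1/7608 ≈ -0.00013144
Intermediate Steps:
K(q) = -q/5
A(r) = 5 (A(r) = 3 + ((1 + 4) - 3) = 3 + (5 - 3) = 3 + 2 = 5)
W(I) = 2*I² (W(I) = (I + 0)*(2*I) = I*(2*I) = 2*I²)
1/(-7633 + (A(0) + W(K(0)))²) = 1/(-7633 + (5 + 2*(-⅕*0)²)²) = 1/(-7633 + (5 + 2*0²)²) = 1/(-7633 + (5 + 2*0)²) = 1/(-7633 + (5 + 0)²) = 1/(-7633 + 5²) = 1/(-7633 + 25) = 1/(-7608) = -1/7608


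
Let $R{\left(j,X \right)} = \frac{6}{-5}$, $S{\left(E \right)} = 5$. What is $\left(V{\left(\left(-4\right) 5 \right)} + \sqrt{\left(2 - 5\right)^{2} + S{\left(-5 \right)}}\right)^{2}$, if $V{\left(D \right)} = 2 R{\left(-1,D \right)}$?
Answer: $\frac{494}{25} - \frac{24 \sqrt{14}}{5} \approx 1.8$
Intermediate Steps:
$R{\left(j,X \right)} = - \frac{6}{5}$ ($R{\left(j,X \right)} = 6 \left(- \frac{1}{5}\right) = - \frac{6}{5}$)
$V{\left(D \right)} = - \frac{12}{5}$ ($V{\left(D \right)} = 2 \left(- \frac{6}{5}\right) = - \frac{12}{5}$)
$\left(V{\left(\left(-4\right) 5 \right)} + \sqrt{\left(2 - 5\right)^{2} + S{\left(-5 \right)}}\right)^{2} = \left(- \frac{12}{5} + \sqrt{\left(2 - 5\right)^{2} + 5}\right)^{2} = \left(- \frac{12}{5} + \sqrt{\left(-3\right)^{2} + 5}\right)^{2} = \left(- \frac{12}{5} + \sqrt{9 + 5}\right)^{2} = \left(- \frac{12}{5} + \sqrt{14}\right)^{2}$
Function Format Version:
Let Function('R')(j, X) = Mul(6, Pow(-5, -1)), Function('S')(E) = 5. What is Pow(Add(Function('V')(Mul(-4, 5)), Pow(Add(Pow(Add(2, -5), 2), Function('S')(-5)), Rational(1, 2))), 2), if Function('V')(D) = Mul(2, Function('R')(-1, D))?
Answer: Add(Rational(494, 25), Mul(Rational(-24, 5), Pow(14, Rational(1, 2)))) ≈ 1.8000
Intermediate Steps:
Function('R')(j, X) = Rational(-6, 5) (Function('R')(j, X) = Mul(6, Rational(-1, 5)) = Rational(-6, 5))
Function('V')(D) = Rational(-12, 5) (Function('V')(D) = Mul(2, Rational(-6, 5)) = Rational(-12, 5))
Pow(Add(Function('V')(Mul(-4, 5)), Pow(Add(Pow(Add(2, -5), 2), Function('S')(-5)), Rational(1, 2))), 2) = Pow(Add(Rational(-12, 5), Pow(Add(Pow(Add(2, -5), 2), 5), Rational(1, 2))), 2) = Pow(Add(Rational(-12, 5), Pow(Add(Pow(-3, 2), 5), Rational(1, 2))), 2) = Pow(Add(Rational(-12, 5), Pow(Add(9, 5), Rational(1, 2))), 2) = Pow(Add(Rational(-12, 5), Pow(14, Rational(1, 2))), 2)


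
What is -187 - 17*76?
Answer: -1479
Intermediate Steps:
-187 - 17*76 = -187 - 1292 = -1479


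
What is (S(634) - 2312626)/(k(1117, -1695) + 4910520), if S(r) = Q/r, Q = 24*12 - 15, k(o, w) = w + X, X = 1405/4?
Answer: -2932409222/6224835485 ≈ -0.47108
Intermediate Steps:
X = 1405/4 (X = 1405*(¼) = 1405/4 ≈ 351.25)
k(o, w) = 1405/4 + w (k(o, w) = w + 1405/4 = 1405/4 + w)
Q = 273 (Q = 288 - 15 = 273)
S(r) = 273/r
(S(634) - 2312626)/(k(1117, -1695) + 4910520) = (273/634 - 2312626)/((1405/4 - 1695) + 4910520) = (273*(1/634) - 2312626)/(-5375/4 + 4910520) = (273/634 - 2312626)/(19636705/4) = -1466204611/634*4/19636705 = -2932409222/6224835485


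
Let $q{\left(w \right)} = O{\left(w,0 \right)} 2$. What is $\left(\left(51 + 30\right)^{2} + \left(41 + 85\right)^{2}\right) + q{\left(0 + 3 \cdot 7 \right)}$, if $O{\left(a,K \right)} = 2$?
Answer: $22441$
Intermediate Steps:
$q{\left(w \right)} = 4$ ($q{\left(w \right)} = 2 \cdot 2 = 4$)
$\left(\left(51 + 30\right)^{2} + \left(41 + 85\right)^{2}\right) + q{\left(0 + 3 \cdot 7 \right)} = \left(\left(51 + 30\right)^{2} + \left(41 + 85\right)^{2}\right) + 4 = \left(81^{2} + 126^{2}\right) + 4 = \left(6561 + 15876\right) + 4 = 22437 + 4 = 22441$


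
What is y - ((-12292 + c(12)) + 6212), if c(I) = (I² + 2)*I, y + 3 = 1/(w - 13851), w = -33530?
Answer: 204922824/47381 ≈ 4325.0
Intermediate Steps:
y = -142144/47381 (y = -3 + 1/(-33530 - 13851) = -3 + 1/(-47381) = -3 - 1/47381 = -142144/47381 ≈ -3.0000)
c(I) = I*(2 + I²) (c(I) = (2 + I²)*I = I*(2 + I²))
y - ((-12292 + c(12)) + 6212) = -142144/47381 - ((-12292 + 12*(2 + 12²)) + 6212) = -142144/47381 - ((-12292 + 12*(2 + 144)) + 6212) = -142144/47381 - ((-12292 + 12*146) + 6212) = -142144/47381 - ((-12292 + 1752) + 6212) = -142144/47381 - (-10540 + 6212) = -142144/47381 - 1*(-4328) = -142144/47381 + 4328 = 204922824/47381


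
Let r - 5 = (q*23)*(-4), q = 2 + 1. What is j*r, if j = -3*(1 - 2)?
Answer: -813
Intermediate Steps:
q = 3
r = -271 (r = 5 + (3*23)*(-4) = 5 + 69*(-4) = 5 - 276 = -271)
j = 3 (j = -3*(-1) = 3)
j*r = 3*(-271) = -813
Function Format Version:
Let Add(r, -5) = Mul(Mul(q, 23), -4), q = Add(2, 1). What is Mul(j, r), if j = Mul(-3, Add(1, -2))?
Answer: -813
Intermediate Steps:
q = 3
r = -271 (r = Add(5, Mul(Mul(3, 23), -4)) = Add(5, Mul(69, -4)) = Add(5, -276) = -271)
j = 3 (j = Mul(-3, -1) = 3)
Mul(j, r) = Mul(3, -271) = -813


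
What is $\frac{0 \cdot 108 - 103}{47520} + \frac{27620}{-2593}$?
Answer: $- \frac{1312769479}{123219360} \approx -10.654$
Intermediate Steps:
$\frac{0 \cdot 108 - 103}{47520} + \frac{27620}{-2593} = \left(0 - 103\right) \frac{1}{47520} + 27620 \left(- \frac{1}{2593}\right) = \left(-103\right) \frac{1}{47520} - \frac{27620}{2593} = - \frac{103}{47520} - \frac{27620}{2593} = - \frac{1312769479}{123219360}$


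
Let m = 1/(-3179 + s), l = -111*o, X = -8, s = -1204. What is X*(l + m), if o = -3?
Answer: -11676304/4383 ≈ -2664.0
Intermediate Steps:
l = 333 (l = -111*(-3) = 333)
m = -1/4383 (m = 1/(-3179 - 1204) = 1/(-4383) = -1/4383 ≈ -0.00022815)
X*(l + m) = -8*(333 - 1/4383) = -8*1459538/4383 = -11676304/4383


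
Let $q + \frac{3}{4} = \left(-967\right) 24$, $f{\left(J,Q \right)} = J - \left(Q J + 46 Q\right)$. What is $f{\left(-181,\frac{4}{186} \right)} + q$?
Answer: $- \frac{2899969}{124} \approx -23387.0$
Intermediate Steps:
$f{\left(J,Q \right)} = J - 46 Q - J Q$ ($f{\left(J,Q \right)} = J - \left(J Q + 46 Q\right) = J - \left(46 Q + J Q\right) = J - 46 Q - J Q$)
$q = - \frac{92835}{4}$ ($q = - \frac{3}{4} - 23208 = - \frac{92835}{4} \approx -23209.0$)
$f{\left(-181,\frac{4}{186} \right)} + q = \left(-181 - 46 \cdot \frac{4}{186} - - 181 \cdot \frac{4}{186}\right) - \frac{92835}{4} = \left(-181 - 46 \cdot 4 \cdot \frac{1}{186} - - 181 \cdot 4 \cdot \frac{1}{186}\right) - \frac{92835}{4} = \left(-181 - \frac{92}{93} - \left(-181\right) \frac{2}{93}\right) - \frac{92835}{4} = \left(-181 - \frac{92}{93} + \frac{362}{93}\right) - \frac{92835}{4} = - \frac{5521}{31} - \frac{92835}{4} = - \frac{2899969}{124}$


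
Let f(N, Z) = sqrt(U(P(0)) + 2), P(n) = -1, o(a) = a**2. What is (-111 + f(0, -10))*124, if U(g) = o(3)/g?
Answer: -13764 + 124*I*sqrt(7) ≈ -13764.0 + 328.07*I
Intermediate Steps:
U(g) = 9/g (U(g) = 3**2/g = 9/g)
f(N, Z) = I*sqrt(7) (f(N, Z) = sqrt(9/(-1) + 2) = sqrt(9*(-1) + 2) = sqrt(-9 + 2) = sqrt(-7) = I*sqrt(7))
(-111 + f(0, -10))*124 = (-111 + I*sqrt(7))*124 = -13764 + 124*I*sqrt(7)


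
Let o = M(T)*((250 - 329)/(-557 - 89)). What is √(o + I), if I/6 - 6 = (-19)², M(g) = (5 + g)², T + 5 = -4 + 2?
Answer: 2*√57445873/323 ≈ 46.931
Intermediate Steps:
T = -7 (T = -5 + (-4 + 2) = -5 - 2 = -7)
I = 2202 (I = 36 + 6*(-19)² = 36 + 6*361 = 36 + 2166 = 2202)
o = 158/323 (o = (5 - 7)²*((250 - 329)/(-557 - 89)) = (-2)²*(-79/(-646)) = 4*(-79*(-1/646)) = 4*(79/646) = 158/323 ≈ 0.48916)
√(o + I) = √(158/323 + 2202) = √(711404/323) = 2*√57445873/323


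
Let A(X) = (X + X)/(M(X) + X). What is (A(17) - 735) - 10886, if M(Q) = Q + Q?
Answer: -34861/3 ≈ -11620.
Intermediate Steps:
M(Q) = 2*Q
A(X) = ⅔ (A(X) = (X + X)/(2*X + X) = (2*X)/((3*X)) = (2*X)*(1/(3*X)) = ⅔)
(A(17) - 735) - 10886 = (⅔ - 735) - 10886 = -2203/3 - 10886 = -34861/3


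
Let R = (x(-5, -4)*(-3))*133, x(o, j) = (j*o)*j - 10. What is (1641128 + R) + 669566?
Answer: 2346604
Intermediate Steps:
x(o, j) = -10 + o*j² (x(o, j) = o*j² - 10 = -10 + o*j²)
R = 35910 (R = ((-10 - 5*(-4)²)*(-3))*133 = ((-10 - 5*16)*(-3))*133 = ((-10 - 80)*(-3))*133 = -90*(-3)*133 = 270*133 = 35910)
(1641128 + R) + 669566 = (1641128 + 35910) + 669566 = 1677038 + 669566 = 2346604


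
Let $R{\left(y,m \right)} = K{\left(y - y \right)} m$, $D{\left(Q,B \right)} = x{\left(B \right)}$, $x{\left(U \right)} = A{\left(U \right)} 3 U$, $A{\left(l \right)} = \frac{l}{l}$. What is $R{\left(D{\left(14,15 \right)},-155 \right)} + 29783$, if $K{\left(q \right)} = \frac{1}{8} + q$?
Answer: $\frac{238109}{8} \approx 29764.0$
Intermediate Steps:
$A{\left(l \right)} = 1$
$K{\left(q \right)} = \frac{1}{8} + q$
$x{\left(U \right)} = 3 U$ ($x{\left(U \right)} = 1 \cdot 3 U = 3 U$)
$D{\left(Q,B \right)} = 3 B$
$R{\left(y,m \right)} = \frac{m}{8}$ ($R{\left(y,m \right)} = \left(\frac{1}{8} + \left(y - y\right)\right) m = \left(\frac{1}{8} + 0\right) m = \frac{m}{8}$)
$R{\left(D{\left(14,15 \right)},-155 \right)} + 29783 = \frac{1}{8} \left(-155\right) + 29783 = - \frac{155}{8} + 29783 = \frac{238109}{8}$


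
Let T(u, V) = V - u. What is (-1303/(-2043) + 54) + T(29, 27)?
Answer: 107539/2043 ≈ 52.638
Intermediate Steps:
(-1303/(-2043) + 54) + T(29, 27) = (-1303/(-2043) + 54) + (27 - 1*29) = (-1303*(-1/2043) + 54) + (27 - 29) = (1303/2043 + 54) - 2 = 111625/2043 - 2 = 107539/2043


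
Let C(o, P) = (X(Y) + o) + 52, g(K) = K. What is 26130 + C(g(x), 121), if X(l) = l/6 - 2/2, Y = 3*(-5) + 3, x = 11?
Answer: 26190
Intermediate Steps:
Y = -12 (Y = -15 + 3 = -12)
X(l) = -1 + l/6 (X(l) = l*(⅙) - 2*½ = l/6 - 1 = -1 + l/6)
C(o, P) = 49 + o (C(o, P) = ((-1 + (⅙)*(-12)) + o) + 52 = ((-1 - 2) + o) + 52 = (-3 + o) + 52 = 49 + o)
26130 + C(g(x), 121) = 26130 + (49 + 11) = 26130 + 60 = 26190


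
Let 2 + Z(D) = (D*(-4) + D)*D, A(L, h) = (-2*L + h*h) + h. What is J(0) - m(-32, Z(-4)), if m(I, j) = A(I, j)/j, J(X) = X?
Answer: 1257/25 ≈ 50.280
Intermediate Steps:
A(L, h) = h + h**2 - 2*L (A(L, h) = (-2*L + h**2) + h = (h**2 - 2*L) + h = h + h**2 - 2*L)
Z(D) = -2 - 3*D**2 (Z(D) = -2 + (D*(-4) + D)*D = -2 + (-4*D + D)*D = -2 + (-3*D)*D = -2 - 3*D**2)
m(I, j) = (j + j**2 - 2*I)/j
J(0) - m(-32, Z(-4)) = 0 - (1 + (-2 - 3*(-4)**2) - 2*(-32)/(-2 - 3*(-4)**2)) = 0 - (1 + (-2 - 3*16) - 2*(-32)/(-2 - 3*16)) = 0 - (1 + (-2 - 48) - 2*(-32)/(-2 - 48)) = 0 - (1 - 50 - 2*(-32)/(-50)) = 0 - (1 - 50 - 2*(-32)*(-1/50)) = 0 - (1 - 50 - 32/25) = 0 - 1*(-1257/25) = 0 + 1257/25 = 1257/25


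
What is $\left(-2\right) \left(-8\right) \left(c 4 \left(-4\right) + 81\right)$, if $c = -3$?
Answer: $2064$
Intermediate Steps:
$\left(-2\right) \left(-8\right) \left(c 4 \left(-4\right) + 81\right) = \left(-2\right) \left(-8\right) \left(\left(-3\right) 4 \left(-4\right) + 81\right) = 16 \left(\left(-12\right) \left(-4\right) + 81\right) = 16 \left(48 + 81\right) = 16 \cdot 129 = 2064$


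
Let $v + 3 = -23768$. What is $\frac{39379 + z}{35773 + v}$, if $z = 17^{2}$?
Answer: $\frac{19834}{6001} \approx 3.3051$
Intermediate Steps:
$v = -23771$ ($v = -3 - 23768 = -23771$)
$z = 289$
$\frac{39379 + z}{35773 + v} = \frac{39379 + 289}{35773 - 23771} = \frac{39668}{12002} = 39668 \cdot \frac{1}{12002} = \frac{19834}{6001}$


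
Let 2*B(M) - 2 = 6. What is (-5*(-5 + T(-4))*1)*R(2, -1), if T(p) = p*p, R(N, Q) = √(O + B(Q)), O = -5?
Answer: -55*I ≈ -55.0*I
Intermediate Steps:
B(M) = 4 (B(M) = 1 + (½)*6 = 1 + 3 = 4)
R(N, Q) = I (R(N, Q) = √(-5 + 4) = √(-1) = I)
T(p) = p²
(-5*(-5 + T(-4))*1)*R(2, -1) = (-5*(-5 + (-4)²)*1)*I = (-5*(-5 + 16)*1)*I = (-5*11*1)*I = (-55*1)*I = -55*I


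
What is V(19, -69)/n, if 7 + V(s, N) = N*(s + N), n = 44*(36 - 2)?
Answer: 313/136 ≈ 2.3015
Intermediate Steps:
n = 1496 (n = 44*34 = 1496)
V(s, N) = -7 + N*(N + s) (V(s, N) = -7 + N*(s + N) = -7 + N*(N + s))
V(19, -69)/n = (-7 + (-69)² - 69*19)/1496 = (-7 + 4761 - 1311)*(1/1496) = 3443*(1/1496) = 313/136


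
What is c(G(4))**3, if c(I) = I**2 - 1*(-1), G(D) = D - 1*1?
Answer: 1000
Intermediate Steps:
G(D) = -1 + D (G(D) = D - 1 = -1 + D)
c(I) = 1 + I**2 (c(I) = I**2 + 1 = 1 + I**2)
c(G(4))**3 = (1 + (-1 + 4)**2)**3 = (1 + 3**2)**3 = (1 + 9)**3 = 10**3 = 1000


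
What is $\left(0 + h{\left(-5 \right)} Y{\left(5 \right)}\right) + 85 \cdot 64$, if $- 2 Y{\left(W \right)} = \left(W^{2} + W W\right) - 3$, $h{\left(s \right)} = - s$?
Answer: $\frac{10645}{2} \approx 5322.5$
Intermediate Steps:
$Y{\left(W \right)} = \frac{3}{2} - W^{2}$ ($Y{\left(W \right)} = - \frac{\left(W^{2} + W W\right) - 3}{2} = - \frac{\left(W^{2} + W^{2}\right) - 3}{2} = - \frac{2 W^{2} - 3}{2} = - \frac{-3 + 2 W^{2}}{2} = \frac{3}{2} - W^{2}$)
$\left(0 + h{\left(-5 \right)} Y{\left(5 \right)}\right) + 85 \cdot 64 = \left(0 + \left(-1\right) \left(-5\right) \left(\frac{3}{2} - 5^{2}\right)\right) + 85 \cdot 64 = \left(0 + 5 \left(\frac{3}{2} - 25\right)\right) + 5440 = \left(0 + 5 \left(- \frac{47}{2}\right)\right) + 5440 = \left(0 - \frac{235}{2}\right) + 5440 = - \frac{235}{2} + 5440 = \frac{10645}{2}$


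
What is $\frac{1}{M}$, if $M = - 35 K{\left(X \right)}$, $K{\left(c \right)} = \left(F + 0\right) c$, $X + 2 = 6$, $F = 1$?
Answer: $- \frac{1}{140} \approx -0.0071429$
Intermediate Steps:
$X = 4$ ($X = -2 + 6 = 4$)
$K{\left(c \right)} = c$ ($K{\left(c \right)} = \left(1 + 0\right) c = 1 c = c$)
$M = -140$ ($M = \left(-35\right) 4 = -140$)
$\frac{1}{M} = \frac{1}{-140} = - \frac{1}{140}$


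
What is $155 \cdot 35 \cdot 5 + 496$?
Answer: $27621$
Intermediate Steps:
$155 \cdot 35 \cdot 5 + 496 = 155 \cdot 175 + 496 = 27125 + 496 = 27621$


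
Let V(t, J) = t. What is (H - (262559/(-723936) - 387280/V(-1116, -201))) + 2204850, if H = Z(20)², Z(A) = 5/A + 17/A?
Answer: 3710514474686627/1683151200 ≈ 2.2045e+6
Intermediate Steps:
Z(A) = 22/A
H = 121/100 (H = (22/20)² = (22*(1/20))² = (11/10)² = 121/100 ≈ 1.2100)
(H - (262559/(-723936) - 387280/V(-1116, -201))) + 2204850 = (121/100 - (262559/(-723936) - 387280/(-1116))) + 2204850 = (121/100 - (262559*(-1/723936) - 387280*(-1/1116))) + 2204850 = (121/100 - (-262559/723936 + 96820/279)) + 2204850 = (121/100 - 1*23339409853/67326048) + 2204850 = (121/100 - 23339409853/67326048) + 2204850 = -581448633373/1683151200 + 2204850 = 3710514474686627/1683151200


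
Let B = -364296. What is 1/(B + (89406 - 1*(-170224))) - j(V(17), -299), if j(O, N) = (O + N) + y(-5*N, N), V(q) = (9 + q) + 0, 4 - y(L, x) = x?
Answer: -3139981/104666 ≈ -30.000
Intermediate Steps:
y(L, x) = 4 - x
V(q) = 9 + q
j(O, N) = 4 + O (j(O, N) = (O + N) + (4 - N) = (N + O) + (4 - N) = 4 + O)
1/(B + (89406 - 1*(-170224))) - j(V(17), -299) = 1/(-364296 + (89406 - 1*(-170224))) - (4 + (9 + 17)) = 1/(-364296 + (89406 + 170224)) - (4 + 26) = 1/(-364296 + 259630) - 1*30 = 1/(-104666) - 30 = -1/104666 - 30 = -3139981/104666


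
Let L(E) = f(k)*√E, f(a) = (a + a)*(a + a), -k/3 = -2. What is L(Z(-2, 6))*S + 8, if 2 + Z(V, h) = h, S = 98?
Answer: 28232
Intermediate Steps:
Z(V, h) = -2 + h
k = 6 (k = -3*(-2) = 6)
f(a) = 4*a² (f(a) = (2*a)*(2*a) = 4*a²)
L(E) = 144*√E (L(E) = (4*6²)*√E = (4*36)*√E = 144*√E)
L(Z(-2, 6))*S + 8 = (144*√(-2 + 6))*98 + 8 = (144*√4)*98 + 8 = (144*2)*98 + 8 = 288*98 + 8 = 28224 + 8 = 28232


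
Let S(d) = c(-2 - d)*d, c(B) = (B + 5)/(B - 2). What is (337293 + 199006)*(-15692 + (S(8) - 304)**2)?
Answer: 360594576424/9 ≈ 4.0066e+10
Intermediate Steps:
c(B) = (5 + B)/(-2 + B)
S(d) = d*(3 - d)/(-4 - d) (S(d) = ((5 + (-2 - d))/(-2 + (-2 - d)))*d = ((3 - d)/(-4 - d))*d = d*(3 - d)/(-4 - d))
(337293 + 199006)*(-15692 + (S(8) - 304)**2) = (337293 + 199006)*(-15692 + (8*(-3 + 8)/(4 + 8) - 304)**2) = 536299*(-15692 + (8*5/12 - 304)**2) = 536299*(-15692 + (8*(1/12)*5 - 304)**2) = 536299*(-15692 + (10/3 - 304)**2) = 536299*(-15692 + (-902/3)**2) = 536299*(-15692 + 813604/9) = 536299*(672376/9) = 360594576424/9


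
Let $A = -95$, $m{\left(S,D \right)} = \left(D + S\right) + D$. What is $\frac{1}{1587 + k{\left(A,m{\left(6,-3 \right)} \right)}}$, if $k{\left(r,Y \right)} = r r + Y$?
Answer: $\frac{1}{10612} \approx 9.4233 \cdot 10^{-5}$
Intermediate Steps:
$m{\left(S,D \right)} = S + 2 D$
$k{\left(r,Y \right)} = Y + r^{2}$ ($k{\left(r,Y \right)} = r^{2} + Y = Y + r^{2}$)
$\frac{1}{1587 + k{\left(A,m{\left(6,-3 \right)} \right)}} = \frac{1}{1587 + \left(\left(6 + 2 \left(-3\right)\right) + \left(-95\right)^{2}\right)} = \frac{1}{1587 + \left(\left(6 - 6\right) + 9025\right)} = \frac{1}{1587 + \left(0 + 9025\right)} = \frac{1}{1587 + 9025} = \frac{1}{10612}$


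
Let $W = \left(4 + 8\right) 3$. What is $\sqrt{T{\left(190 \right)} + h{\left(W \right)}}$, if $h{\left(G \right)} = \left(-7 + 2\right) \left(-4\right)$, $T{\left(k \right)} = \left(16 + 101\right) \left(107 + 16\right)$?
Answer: $\sqrt{14411} \approx 120.05$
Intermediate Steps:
$T{\left(k \right)} = 14391$ ($T{\left(k \right)} = 117 \cdot 123 = 14391$)
$W = 36$ ($W = 12 \cdot 3 = 36$)
$h{\left(G \right)} = 20$ ($h{\left(G \right)} = \left(-5\right) \left(-4\right) = 20$)
$\sqrt{T{\left(190 \right)} + h{\left(W \right)}} = \sqrt{14391 + 20} = \sqrt{14411}$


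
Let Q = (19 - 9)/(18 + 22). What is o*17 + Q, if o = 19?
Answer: 1293/4 ≈ 323.25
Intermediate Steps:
Q = ¼ (Q = 10/40 = 10*(1/40) = ¼ ≈ 0.25000)
o*17 + Q = 19*17 + ¼ = 323 + ¼ = 1293/4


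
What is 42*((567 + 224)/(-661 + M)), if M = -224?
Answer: -11074/295 ≈ -37.539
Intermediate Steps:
42*((567 + 224)/(-661 + M)) = 42*((567 + 224)/(-661 - 224)) = 42*(791/(-885)) = 42*(791*(-1/885)) = 42*(-791/885) = -11074/295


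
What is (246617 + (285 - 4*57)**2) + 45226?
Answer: 295092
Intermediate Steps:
(246617 + (285 - 4*57)**2) + 45226 = (246617 + (285 - 228)**2) + 45226 = (246617 + 57**2) + 45226 = (246617 + 3249) + 45226 = 249866 + 45226 = 295092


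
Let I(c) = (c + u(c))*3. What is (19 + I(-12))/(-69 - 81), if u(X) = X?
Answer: 53/150 ≈ 0.35333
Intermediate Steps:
I(c) = 6*c (I(c) = (c + c)*3 = (2*c)*3 = 6*c)
(19 + I(-12))/(-69 - 81) = (19 + 6*(-12))/(-69 - 81) = (19 - 72)/(-150) = -1/150*(-53) = 53/150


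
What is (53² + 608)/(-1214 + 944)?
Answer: -1139/90 ≈ -12.656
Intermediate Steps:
(53² + 608)/(-1214 + 944) = (2809 + 608)/(-270) = 3417*(-1/270) = -1139/90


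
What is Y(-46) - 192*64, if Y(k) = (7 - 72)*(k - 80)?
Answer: -4098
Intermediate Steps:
Y(k) = 5200 - 65*k (Y(k) = -65*(-80 + k) = 5200 - 65*k)
Y(-46) - 192*64 = (5200 - 65*(-46)) - 192*64 = (5200 + 2990) - 12288 = 8190 - 12288 = -4098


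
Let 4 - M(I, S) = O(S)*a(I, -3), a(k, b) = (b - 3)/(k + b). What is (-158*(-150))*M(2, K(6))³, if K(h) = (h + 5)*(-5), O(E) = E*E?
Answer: -141609068374423200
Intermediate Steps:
a(k, b) = (-3 + b)/(b + k)
O(E) = E²
K(h) = -25 - 5*h (K(h) = (5 + h)*(-5) = -25 - 5*h)
M(I, S) = 4 + 6*S²/(-3 + I) (M(I, S) = 4 - S²*(-3 - 3)/(-3 + I) = 4 - S²*-6/(-3 + I) = 4 - S²*(-6/(-3 + I)) = 4 - (-6)*S²/(-3 + I) = 4 + 6*S²/(-3 + I))
(-158*(-150))*M(2, K(6))³ = (-158*(-150))*(2*(-6 + 2*2 + 3*(-25 - 5*6)²)/(-3 + 2))³ = 23700*(2*(-6 + 4 + 3*(-25 - 30)²)/(-1))³ = 23700*(2*(-1)*(-6 + 4 + 3*(-55)²))³ = 23700*(2*(-1)*(-6 + 4 + 3*3025))³ = 23700*(2*(-1)*(-6 + 4 + 9075))³ = 23700*(2*(-1)*9073)³ = 23700*(-18146)³ = 23700*(-5975066176136) = -141609068374423200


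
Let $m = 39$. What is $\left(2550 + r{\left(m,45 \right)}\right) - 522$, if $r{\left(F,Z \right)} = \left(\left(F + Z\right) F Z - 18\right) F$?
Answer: $5750706$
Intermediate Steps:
$r{\left(F,Z \right)} = F \left(-18 + F Z \left(F + Z\right)\right)$ ($r{\left(F,Z \right)} = \left(F \left(F + Z\right) Z - 18\right) F = \left(F Z \left(F + Z\right) - 18\right) F = \left(-18 + F Z \left(F + Z\right)\right) F = F \left(-18 + F Z \left(F + Z\right)\right)$)
$\left(2550 + r{\left(m,45 \right)}\right) - 522 = \left(2550 + 39 \left(-18 + 39 \cdot 45^{2} + 45 \cdot 39^{2}\right)\right) - 522 = \left(2550 + 39 \left(-18 + 39 \cdot 2025 + 45 \cdot 1521\right)\right) - 522 = \left(2550 + 39 \left(-18 + 78975 + 68445\right)\right) - 522 = \left(2550 + 39 \cdot 147402\right) - 522 = \left(2550 + 5748678\right) - 522 = 5751228 - 522 = 5750706$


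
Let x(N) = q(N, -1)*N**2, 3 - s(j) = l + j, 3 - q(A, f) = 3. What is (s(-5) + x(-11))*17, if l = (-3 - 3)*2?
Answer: 340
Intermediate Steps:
q(A, f) = 0 (q(A, f) = 3 - 1*3 = 3 - 3 = 0)
l = -12 (l = -6*2 = -12)
s(j) = 15 - j (s(j) = 3 - (-12 + j) = 3 + (12 - j) = 15 - j)
x(N) = 0 (x(N) = 0*N**2 = 0)
(s(-5) + x(-11))*17 = ((15 - 1*(-5)) + 0)*17 = ((15 + 5) + 0)*17 = (20 + 0)*17 = 20*17 = 340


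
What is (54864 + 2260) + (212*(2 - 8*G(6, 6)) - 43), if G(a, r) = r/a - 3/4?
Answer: 57081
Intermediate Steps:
G(a, r) = -¾ + r/a (G(a, r) = r/a - 3*¼ = r/a - ¾ = -¾ + r/a)
(54864 + 2260) + (212*(2 - 8*G(6, 6)) - 43) = (54864 + 2260) + (212*(2 - 8*(-¾ + 6/6)) - 43) = 57124 + (212*(2 - 8*(-¾ + 6*(⅙))) - 43) = 57124 + (212*(2 - 8*(-¾ + 1)) - 43) = 57124 + (212*(2 - 8*¼) - 43) = 57124 + (212*(2 - 2) - 43) = 57124 + (212*0 - 43) = 57124 + (0 - 43) = 57124 - 43 = 57081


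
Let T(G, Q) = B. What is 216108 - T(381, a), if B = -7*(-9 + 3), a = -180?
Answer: 216066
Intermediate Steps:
B = 42 (B = -7*(-6) = 42)
T(G, Q) = 42
216108 - T(381, a) = 216108 - 1*42 = 216108 - 42 = 216066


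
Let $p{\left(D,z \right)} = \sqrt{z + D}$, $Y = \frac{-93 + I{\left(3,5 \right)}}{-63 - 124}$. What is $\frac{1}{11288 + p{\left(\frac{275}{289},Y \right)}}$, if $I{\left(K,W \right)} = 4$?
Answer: $\frac{17942276}{202532409219} - \frac{17 \sqrt{49918}}{405064818438} \approx 8.858 \cdot 10^{-5}$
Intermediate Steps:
$Y = \frac{89}{187}$ ($Y = \frac{-93 + 4}{-63 - 124} = - \frac{89}{-187} = \left(-89\right) \left(- \frac{1}{187}\right) = \frac{89}{187} \approx 0.47594$)
$p{\left(D,z \right)} = \sqrt{D + z}$
$\frac{1}{11288 + p{\left(\frac{275}{289},Y \right)}} = \frac{1}{11288 + \sqrt{\frac{275}{289} + \frac{89}{187}}} = \frac{1}{11288 + \sqrt{\frac{4538}{3179}}} = \frac{1}{11288 + \frac{\sqrt{49918}}{187}}$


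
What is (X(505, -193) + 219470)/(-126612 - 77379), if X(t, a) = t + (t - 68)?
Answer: -220412/203991 ≈ -1.0805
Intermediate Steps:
X(t, a) = -68 + 2*t (X(t, a) = t + (-68 + t) = -68 + 2*t)
(X(505, -193) + 219470)/(-126612 - 77379) = ((-68 + 2*505) + 219470)/(-126612 - 77379) = ((-68 + 1010) + 219470)/(-203991) = (942 + 219470)*(-1/203991) = 220412*(-1/203991) = -220412/203991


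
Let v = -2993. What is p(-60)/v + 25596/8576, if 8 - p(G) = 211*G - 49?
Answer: -8113041/6416992 ≈ -1.2643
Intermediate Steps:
p(G) = 57 - 211*G (p(G) = 8 - (211*G - 49) = 8 - (-49 + 211*G) = 8 + (49 - 211*G) = 57 - 211*G)
p(-60)/v + 25596/8576 = (57 - 211*(-60))/(-2993) + 25596/8576 = (57 + 12660)*(-1/2993) + 25596*(1/8576) = 12717*(-1/2993) + 6399/2144 = -12717/2993 + 6399/2144 = -8113041/6416992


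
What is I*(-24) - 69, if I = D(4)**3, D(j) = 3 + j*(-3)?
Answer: 17427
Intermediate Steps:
D(j) = 3 - 3*j
I = -729 (I = (3 - 3*4)**3 = (3 - 12)**3 = (-9)**3 = -729)
I*(-24) - 69 = -729*(-24) - 69 = 17496 - 69 = 17427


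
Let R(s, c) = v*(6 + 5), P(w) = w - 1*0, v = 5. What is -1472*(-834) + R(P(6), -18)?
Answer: 1227703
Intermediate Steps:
P(w) = w (P(w) = w + 0 = w)
R(s, c) = 55 (R(s, c) = 5*(6 + 5) = 5*11 = 55)
-1472*(-834) + R(P(6), -18) = -1472*(-834) + 55 = 1227648 + 55 = 1227703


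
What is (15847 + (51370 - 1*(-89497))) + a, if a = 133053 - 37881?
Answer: 251886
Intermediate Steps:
a = 95172
(15847 + (51370 - 1*(-89497))) + a = (15847 + (51370 - 1*(-89497))) + 95172 = (15847 + (51370 + 89497)) + 95172 = (15847 + 140867) + 95172 = 156714 + 95172 = 251886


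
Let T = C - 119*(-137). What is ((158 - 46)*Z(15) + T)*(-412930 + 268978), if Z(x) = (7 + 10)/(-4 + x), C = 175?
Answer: -26366536224/11 ≈ -2.3970e+9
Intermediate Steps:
Z(x) = 17/(-4 + x)
T = 16478 (T = 175 - 119*(-137) = 175 + 16303 = 16478)
((158 - 46)*Z(15) + T)*(-412930 + 268978) = ((158 - 46)*(17/(-4 + 15)) + 16478)*(-412930 + 268978) = (112*(17/11) + 16478)*(-143952) = (1904/11 + 16478)*(-143952) = (183162/11)*(-143952) = -26366536224/11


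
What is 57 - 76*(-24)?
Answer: 1881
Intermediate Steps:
57 - 76*(-24) = 57 + 1824 = 1881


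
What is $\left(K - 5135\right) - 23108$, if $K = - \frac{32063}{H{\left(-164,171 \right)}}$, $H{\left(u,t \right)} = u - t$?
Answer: $- \frac{9429342}{335} \approx -28147.0$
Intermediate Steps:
$K = \frac{32063}{335}$ ($K = - \frac{32063}{-164 - 171} = - \frac{32063}{-335} = \left(-32063\right) \left(- \frac{1}{335}\right) = \frac{32063}{335} \approx 95.71$)
$\left(K - 5135\right) - 23108 = \left(\frac{32063}{335} - 5135\right) - 23108 = - \frac{1688162}{335} - 23108 = - \frac{9429342}{335}$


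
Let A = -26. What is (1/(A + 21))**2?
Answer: 1/25 ≈ 0.040000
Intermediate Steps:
(1/(A + 21))**2 = (1/(-26 + 21))**2 = (1/(-5))**2 = (-1/5)**2 = 1/25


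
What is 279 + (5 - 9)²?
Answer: 295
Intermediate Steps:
279 + (5 - 9)² = 279 + (-4)² = 279 + 16 = 295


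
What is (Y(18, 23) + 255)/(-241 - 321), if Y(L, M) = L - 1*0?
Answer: -273/562 ≈ -0.48576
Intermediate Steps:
Y(L, M) = L (Y(L, M) = L + 0 = L)
(Y(18, 23) + 255)/(-241 - 321) = (18 + 255)/(-241 - 321) = 273/(-562) = 273*(-1/562) = -273/562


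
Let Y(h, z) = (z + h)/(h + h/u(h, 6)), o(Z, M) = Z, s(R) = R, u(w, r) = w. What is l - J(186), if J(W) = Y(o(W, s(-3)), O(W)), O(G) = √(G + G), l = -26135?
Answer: -4887431/187 - 2*√93/187 ≈ -26136.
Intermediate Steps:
O(G) = √2*√G (O(G) = √(2*G) = √2*√G)
Y(h, z) = (h + z)/(1 + h) (Y(h, z) = (z + h)/(h + h/h) = (h + z)/(h + 1) = (h + z)/(1 + h))
J(W) = (W + √2*√W)/(1 + W)
l - J(186) = -26135 - (186 + √2*√186)/(1 + 186) = -26135 - (186 + 2*√93)/187 = -26135 - (186/187 + 2*√93/187) = -26135 + (-186/187 - 2*√93/187) = -4887431/187 - 2*√93/187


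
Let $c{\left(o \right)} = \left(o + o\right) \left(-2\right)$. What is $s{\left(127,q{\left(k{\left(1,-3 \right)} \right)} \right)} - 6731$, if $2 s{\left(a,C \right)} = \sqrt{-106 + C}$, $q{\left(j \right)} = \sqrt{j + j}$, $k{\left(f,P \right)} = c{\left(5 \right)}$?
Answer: $-6731 + \frac{\sqrt{-106 + 2 i \sqrt{10}}}{2} \approx -6730.8 + 5.1501 i$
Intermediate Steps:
$c{\left(o \right)} = - 4 o$ ($c{\left(o \right)} = 2 o \left(-2\right) = - 4 o$)
$k{\left(f,P \right)} = -20$ ($k{\left(f,P \right)} = \left(-4\right) 5 = -20$)
$q{\left(j \right)} = \sqrt{2} \sqrt{j}$ ($q{\left(j \right)} = \sqrt{2 j} = \sqrt{2} \sqrt{j}$)
$s{\left(a,C \right)} = \frac{\sqrt{-106 + C}}{2}$
$s{\left(127,q{\left(k{\left(1,-3 \right)} \right)} \right)} - 6731 = \frac{\sqrt{-106 + \sqrt{2} \sqrt{-20}}}{2} - 6731 = \frac{\sqrt{-106 + \sqrt{2} \cdot 2 i \sqrt{5}}}{2} - 6731 = \frac{\sqrt{-106 + 2 i \sqrt{10}}}{2} - 6731 = -6731 + \frac{\sqrt{-106 + 2 i \sqrt{10}}}{2}$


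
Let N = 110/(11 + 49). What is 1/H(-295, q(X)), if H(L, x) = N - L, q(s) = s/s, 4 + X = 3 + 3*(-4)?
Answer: 6/1781 ≈ 0.0033689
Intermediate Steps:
X = -13 (X = -4 + (3 + 3*(-4)) = -4 + (3 - 12) = -4 - 9 = -13)
N = 11/6 (N = 110/60 = 110*(1/60) = 11/6 ≈ 1.8333)
q(s) = 1
H(L, x) = 11/6 - L
1/H(-295, q(X)) = 1/(11/6 - 1*(-295)) = 1/(11/6 + 295) = 1/(1781/6) = 6/1781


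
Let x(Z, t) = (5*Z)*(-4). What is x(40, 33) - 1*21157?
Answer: -21957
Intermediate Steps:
x(Z, t) = -20*Z
x(40, 33) - 1*21157 = -20*40 - 1*21157 = -800 - 21157 = -21957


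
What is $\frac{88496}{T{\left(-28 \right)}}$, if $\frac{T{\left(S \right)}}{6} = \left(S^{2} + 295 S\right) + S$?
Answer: $- \frac{5531}{2814} \approx -1.9655$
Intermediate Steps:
$T{\left(S \right)} = 6 S^{2} + 1776 S$ ($T{\left(S \right)} = 6 \left(\left(S^{2} + 295 S\right) + S\right) = 6 \left(S^{2} + 296 S\right) = 6 S^{2} + 1776 S$)
$\frac{88496}{T{\left(-28 \right)}} = \frac{88496}{6 \left(-28\right) \left(296 - 28\right)} = \frac{88496}{6 \left(-28\right) 268} = \frac{88496}{-45024} = 88496 \left(- \frac{1}{45024}\right) = - \frac{5531}{2814}$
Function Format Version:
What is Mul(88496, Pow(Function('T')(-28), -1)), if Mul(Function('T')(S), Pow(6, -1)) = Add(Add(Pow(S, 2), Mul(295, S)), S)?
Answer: Rational(-5531, 2814) ≈ -1.9655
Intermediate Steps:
Function('T')(S) = Add(Mul(6, Pow(S, 2)), Mul(1776, S)) (Function('T')(S) = Mul(6, Add(Add(Pow(S, 2), Mul(295, S)), S)) = Mul(6, Add(Pow(S, 2), Mul(296, S))) = Add(Mul(6, Pow(S, 2)), Mul(1776, S)))
Mul(88496, Pow(Function('T')(-28), -1)) = Mul(88496, Pow(Mul(6, -28, Add(296, -28)), -1)) = Mul(88496, Pow(Mul(6, -28, 268), -1)) = Mul(88496, Pow(-45024, -1)) = Mul(88496, Rational(-1, 45024)) = Rational(-5531, 2814)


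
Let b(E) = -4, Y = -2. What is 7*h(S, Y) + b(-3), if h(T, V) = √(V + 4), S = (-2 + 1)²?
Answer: -4 + 7*√2 ≈ 5.8995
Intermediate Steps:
S = 1 (S = (-1)² = 1)
h(T, V) = √(4 + V)
7*h(S, Y) + b(-3) = 7*√(4 - 2) - 4 = 7*√2 - 4 = -4 + 7*√2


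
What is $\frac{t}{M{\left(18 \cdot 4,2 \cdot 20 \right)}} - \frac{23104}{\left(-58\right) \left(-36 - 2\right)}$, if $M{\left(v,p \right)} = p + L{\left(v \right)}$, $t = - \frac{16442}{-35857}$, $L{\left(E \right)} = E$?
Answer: $- \frac{610191159}{58231768} \approx -10.479$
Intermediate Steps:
$t = \frac{16442}{35857}$ ($t = \left(-16442\right) \left(- \frac{1}{35857}\right) = \frac{16442}{35857} \approx 0.45854$)
$M{\left(v,p \right)} = p + v$
$\frac{t}{M{\left(18 \cdot 4,2 \cdot 20 \right)}} - \frac{23104}{\left(-58\right) \left(-36 - 2\right)} = \frac{16442}{35857 \left(2 \cdot 20 + 18 \cdot 4\right)} - \frac{23104}{\left(-58\right) \left(-36 - 2\right)} = \frac{16442}{35857 \left(40 + 72\right)} - \frac{23104}{\left(-58\right) \left(-38\right)} = \frac{16442}{35857 \cdot 112} - \frac{23104}{2204} = \frac{16442}{35857} \cdot \frac{1}{112} - \frac{304}{29} = \frac{8221}{2007992} - \frac{304}{29} = - \frac{610191159}{58231768}$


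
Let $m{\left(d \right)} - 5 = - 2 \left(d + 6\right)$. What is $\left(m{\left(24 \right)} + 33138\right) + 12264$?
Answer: $45347$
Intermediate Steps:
$m{\left(d \right)} = -7 - 2 d$ ($m{\left(d \right)} = 5 - 2 \left(d + 6\right) = 5 - 2 \left(6 + d\right) = 5 - \left(12 + 2 d\right) = -7 - 2 d$)
$\left(m{\left(24 \right)} + 33138\right) + 12264 = \left(\left(-7 - 48\right) + 33138\right) + 12264 = \left(-55 + 33138\right) + 12264 = 33083 + 12264 = 45347$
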